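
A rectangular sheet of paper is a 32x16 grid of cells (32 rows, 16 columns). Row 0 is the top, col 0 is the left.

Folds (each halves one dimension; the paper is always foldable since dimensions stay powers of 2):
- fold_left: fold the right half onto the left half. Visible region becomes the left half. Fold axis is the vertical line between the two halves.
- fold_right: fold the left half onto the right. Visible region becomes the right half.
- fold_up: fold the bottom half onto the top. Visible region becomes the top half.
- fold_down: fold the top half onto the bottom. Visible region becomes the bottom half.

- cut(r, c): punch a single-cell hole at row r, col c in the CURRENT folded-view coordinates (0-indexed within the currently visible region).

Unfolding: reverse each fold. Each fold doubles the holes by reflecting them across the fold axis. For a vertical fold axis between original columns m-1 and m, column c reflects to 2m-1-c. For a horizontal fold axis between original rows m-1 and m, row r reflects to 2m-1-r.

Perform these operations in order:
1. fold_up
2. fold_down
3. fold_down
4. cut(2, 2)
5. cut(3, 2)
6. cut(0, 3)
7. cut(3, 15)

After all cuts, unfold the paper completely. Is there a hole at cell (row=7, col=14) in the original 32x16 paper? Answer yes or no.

Answer: no

Derivation:
Op 1 fold_up: fold axis h@16; visible region now rows[0,16) x cols[0,16) = 16x16
Op 2 fold_down: fold axis h@8; visible region now rows[8,16) x cols[0,16) = 8x16
Op 3 fold_down: fold axis h@12; visible region now rows[12,16) x cols[0,16) = 4x16
Op 4 cut(2, 2): punch at orig (14,2); cuts so far [(14, 2)]; region rows[12,16) x cols[0,16) = 4x16
Op 5 cut(3, 2): punch at orig (15,2); cuts so far [(14, 2), (15, 2)]; region rows[12,16) x cols[0,16) = 4x16
Op 6 cut(0, 3): punch at orig (12,3); cuts so far [(12, 3), (14, 2), (15, 2)]; region rows[12,16) x cols[0,16) = 4x16
Op 7 cut(3, 15): punch at orig (15,15); cuts so far [(12, 3), (14, 2), (15, 2), (15, 15)]; region rows[12,16) x cols[0,16) = 4x16
Unfold 1 (reflect across h@12): 8 holes -> [(8, 2), (8, 15), (9, 2), (11, 3), (12, 3), (14, 2), (15, 2), (15, 15)]
Unfold 2 (reflect across h@8): 16 holes -> [(0, 2), (0, 15), (1, 2), (3, 3), (4, 3), (6, 2), (7, 2), (7, 15), (8, 2), (8, 15), (9, 2), (11, 3), (12, 3), (14, 2), (15, 2), (15, 15)]
Unfold 3 (reflect across h@16): 32 holes -> [(0, 2), (0, 15), (1, 2), (3, 3), (4, 3), (6, 2), (7, 2), (7, 15), (8, 2), (8, 15), (9, 2), (11, 3), (12, 3), (14, 2), (15, 2), (15, 15), (16, 2), (16, 15), (17, 2), (19, 3), (20, 3), (22, 2), (23, 2), (23, 15), (24, 2), (24, 15), (25, 2), (27, 3), (28, 3), (30, 2), (31, 2), (31, 15)]
Holes: [(0, 2), (0, 15), (1, 2), (3, 3), (4, 3), (6, 2), (7, 2), (7, 15), (8, 2), (8, 15), (9, 2), (11, 3), (12, 3), (14, 2), (15, 2), (15, 15), (16, 2), (16, 15), (17, 2), (19, 3), (20, 3), (22, 2), (23, 2), (23, 15), (24, 2), (24, 15), (25, 2), (27, 3), (28, 3), (30, 2), (31, 2), (31, 15)]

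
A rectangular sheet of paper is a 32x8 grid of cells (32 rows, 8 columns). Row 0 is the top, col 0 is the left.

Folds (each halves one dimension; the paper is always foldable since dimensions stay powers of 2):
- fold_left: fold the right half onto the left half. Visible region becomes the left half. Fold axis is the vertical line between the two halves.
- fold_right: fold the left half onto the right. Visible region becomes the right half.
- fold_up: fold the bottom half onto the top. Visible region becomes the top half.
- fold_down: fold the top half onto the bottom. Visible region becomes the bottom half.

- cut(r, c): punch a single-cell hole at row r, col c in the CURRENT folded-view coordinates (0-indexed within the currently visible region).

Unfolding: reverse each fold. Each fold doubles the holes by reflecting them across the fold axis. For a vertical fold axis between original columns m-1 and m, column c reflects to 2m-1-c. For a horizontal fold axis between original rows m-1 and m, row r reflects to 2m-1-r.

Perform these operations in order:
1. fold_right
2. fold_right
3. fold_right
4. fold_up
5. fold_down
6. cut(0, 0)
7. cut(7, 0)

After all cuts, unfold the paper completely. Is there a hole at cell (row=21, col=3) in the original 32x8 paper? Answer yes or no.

Op 1 fold_right: fold axis v@4; visible region now rows[0,32) x cols[4,8) = 32x4
Op 2 fold_right: fold axis v@6; visible region now rows[0,32) x cols[6,8) = 32x2
Op 3 fold_right: fold axis v@7; visible region now rows[0,32) x cols[7,8) = 32x1
Op 4 fold_up: fold axis h@16; visible region now rows[0,16) x cols[7,8) = 16x1
Op 5 fold_down: fold axis h@8; visible region now rows[8,16) x cols[7,8) = 8x1
Op 6 cut(0, 0): punch at orig (8,7); cuts so far [(8, 7)]; region rows[8,16) x cols[7,8) = 8x1
Op 7 cut(7, 0): punch at orig (15,7); cuts so far [(8, 7), (15, 7)]; region rows[8,16) x cols[7,8) = 8x1
Unfold 1 (reflect across h@8): 4 holes -> [(0, 7), (7, 7), (8, 7), (15, 7)]
Unfold 2 (reflect across h@16): 8 holes -> [(0, 7), (7, 7), (8, 7), (15, 7), (16, 7), (23, 7), (24, 7), (31, 7)]
Unfold 3 (reflect across v@7): 16 holes -> [(0, 6), (0, 7), (7, 6), (7, 7), (8, 6), (8, 7), (15, 6), (15, 7), (16, 6), (16, 7), (23, 6), (23, 7), (24, 6), (24, 7), (31, 6), (31, 7)]
Unfold 4 (reflect across v@6): 32 holes -> [(0, 4), (0, 5), (0, 6), (0, 7), (7, 4), (7, 5), (7, 6), (7, 7), (8, 4), (8, 5), (8, 6), (8, 7), (15, 4), (15, 5), (15, 6), (15, 7), (16, 4), (16, 5), (16, 6), (16, 7), (23, 4), (23, 5), (23, 6), (23, 7), (24, 4), (24, 5), (24, 6), (24, 7), (31, 4), (31, 5), (31, 6), (31, 7)]
Unfold 5 (reflect across v@4): 64 holes -> [(0, 0), (0, 1), (0, 2), (0, 3), (0, 4), (0, 5), (0, 6), (0, 7), (7, 0), (7, 1), (7, 2), (7, 3), (7, 4), (7, 5), (7, 6), (7, 7), (8, 0), (8, 1), (8, 2), (8, 3), (8, 4), (8, 5), (8, 6), (8, 7), (15, 0), (15, 1), (15, 2), (15, 3), (15, 4), (15, 5), (15, 6), (15, 7), (16, 0), (16, 1), (16, 2), (16, 3), (16, 4), (16, 5), (16, 6), (16, 7), (23, 0), (23, 1), (23, 2), (23, 3), (23, 4), (23, 5), (23, 6), (23, 7), (24, 0), (24, 1), (24, 2), (24, 3), (24, 4), (24, 5), (24, 6), (24, 7), (31, 0), (31, 1), (31, 2), (31, 3), (31, 4), (31, 5), (31, 6), (31, 7)]
Holes: [(0, 0), (0, 1), (0, 2), (0, 3), (0, 4), (0, 5), (0, 6), (0, 7), (7, 0), (7, 1), (7, 2), (7, 3), (7, 4), (7, 5), (7, 6), (7, 7), (8, 0), (8, 1), (8, 2), (8, 3), (8, 4), (8, 5), (8, 6), (8, 7), (15, 0), (15, 1), (15, 2), (15, 3), (15, 4), (15, 5), (15, 6), (15, 7), (16, 0), (16, 1), (16, 2), (16, 3), (16, 4), (16, 5), (16, 6), (16, 7), (23, 0), (23, 1), (23, 2), (23, 3), (23, 4), (23, 5), (23, 6), (23, 7), (24, 0), (24, 1), (24, 2), (24, 3), (24, 4), (24, 5), (24, 6), (24, 7), (31, 0), (31, 1), (31, 2), (31, 3), (31, 4), (31, 5), (31, 6), (31, 7)]

Answer: no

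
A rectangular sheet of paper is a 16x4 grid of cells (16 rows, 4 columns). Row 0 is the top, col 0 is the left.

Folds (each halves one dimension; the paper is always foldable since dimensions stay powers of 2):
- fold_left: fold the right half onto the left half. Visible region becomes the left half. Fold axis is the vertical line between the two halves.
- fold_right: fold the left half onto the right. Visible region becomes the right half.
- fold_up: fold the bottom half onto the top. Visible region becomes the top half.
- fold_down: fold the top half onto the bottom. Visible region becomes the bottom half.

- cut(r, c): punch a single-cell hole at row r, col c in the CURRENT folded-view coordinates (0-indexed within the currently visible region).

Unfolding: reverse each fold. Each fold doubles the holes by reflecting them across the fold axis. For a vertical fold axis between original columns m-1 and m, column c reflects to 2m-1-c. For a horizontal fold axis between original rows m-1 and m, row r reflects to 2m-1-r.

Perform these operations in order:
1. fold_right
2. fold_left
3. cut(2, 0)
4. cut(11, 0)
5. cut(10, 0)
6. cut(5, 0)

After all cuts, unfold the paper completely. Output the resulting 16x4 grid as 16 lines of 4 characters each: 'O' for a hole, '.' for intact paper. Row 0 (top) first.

Op 1 fold_right: fold axis v@2; visible region now rows[0,16) x cols[2,4) = 16x2
Op 2 fold_left: fold axis v@3; visible region now rows[0,16) x cols[2,3) = 16x1
Op 3 cut(2, 0): punch at orig (2,2); cuts so far [(2, 2)]; region rows[0,16) x cols[2,3) = 16x1
Op 4 cut(11, 0): punch at orig (11,2); cuts so far [(2, 2), (11, 2)]; region rows[0,16) x cols[2,3) = 16x1
Op 5 cut(10, 0): punch at orig (10,2); cuts so far [(2, 2), (10, 2), (11, 2)]; region rows[0,16) x cols[2,3) = 16x1
Op 6 cut(5, 0): punch at orig (5,2); cuts so far [(2, 2), (5, 2), (10, 2), (11, 2)]; region rows[0,16) x cols[2,3) = 16x1
Unfold 1 (reflect across v@3): 8 holes -> [(2, 2), (2, 3), (5, 2), (5, 3), (10, 2), (10, 3), (11, 2), (11, 3)]
Unfold 2 (reflect across v@2): 16 holes -> [(2, 0), (2, 1), (2, 2), (2, 3), (5, 0), (5, 1), (5, 2), (5, 3), (10, 0), (10, 1), (10, 2), (10, 3), (11, 0), (11, 1), (11, 2), (11, 3)]

Answer: ....
....
OOOO
....
....
OOOO
....
....
....
....
OOOO
OOOO
....
....
....
....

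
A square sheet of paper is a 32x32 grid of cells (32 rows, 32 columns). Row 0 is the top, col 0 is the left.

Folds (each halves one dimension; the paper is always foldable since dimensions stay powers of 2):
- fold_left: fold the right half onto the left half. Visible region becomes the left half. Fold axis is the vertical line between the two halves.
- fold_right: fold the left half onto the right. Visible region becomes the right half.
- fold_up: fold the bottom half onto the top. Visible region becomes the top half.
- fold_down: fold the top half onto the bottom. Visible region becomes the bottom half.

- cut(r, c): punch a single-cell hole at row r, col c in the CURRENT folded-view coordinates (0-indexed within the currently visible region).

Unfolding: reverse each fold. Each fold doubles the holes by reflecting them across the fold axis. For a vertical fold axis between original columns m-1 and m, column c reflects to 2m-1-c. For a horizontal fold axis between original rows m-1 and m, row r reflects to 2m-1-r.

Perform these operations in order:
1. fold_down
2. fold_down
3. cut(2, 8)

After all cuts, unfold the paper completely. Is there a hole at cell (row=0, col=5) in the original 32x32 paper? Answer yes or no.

Answer: no

Derivation:
Op 1 fold_down: fold axis h@16; visible region now rows[16,32) x cols[0,32) = 16x32
Op 2 fold_down: fold axis h@24; visible region now rows[24,32) x cols[0,32) = 8x32
Op 3 cut(2, 8): punch at orig (26,8); cuts so far [(26, 8)]; region rows[24,32) x cols[0,32) = 8x32
Unfold 1 (reflect across h@24): 2 holes -> [(21, 8), (26, 8)]
Unfold 2 (reflect across h@16): 4 holes -> [(5, 8), (10, 8), (21, 8), (26, 8)]
Holes: [(5, 8), (10, 8), (21, 8), (26, 8)]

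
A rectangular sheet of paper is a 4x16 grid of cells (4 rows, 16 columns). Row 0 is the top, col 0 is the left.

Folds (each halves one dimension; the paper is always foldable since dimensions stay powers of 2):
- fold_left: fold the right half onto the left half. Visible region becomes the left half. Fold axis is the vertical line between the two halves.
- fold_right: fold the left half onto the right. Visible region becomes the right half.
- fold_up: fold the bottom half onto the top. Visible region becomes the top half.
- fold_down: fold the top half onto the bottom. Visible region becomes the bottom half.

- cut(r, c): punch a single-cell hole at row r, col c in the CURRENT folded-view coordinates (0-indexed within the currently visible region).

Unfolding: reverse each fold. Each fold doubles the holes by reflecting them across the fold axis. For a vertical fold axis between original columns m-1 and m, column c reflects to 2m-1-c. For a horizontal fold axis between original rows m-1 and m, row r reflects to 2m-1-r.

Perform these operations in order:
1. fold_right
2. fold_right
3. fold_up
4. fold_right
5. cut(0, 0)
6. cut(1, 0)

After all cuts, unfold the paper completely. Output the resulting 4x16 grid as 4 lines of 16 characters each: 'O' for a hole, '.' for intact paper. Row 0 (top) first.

Answer: .OO..OO..OO..OO.
.OO..OO..OO..OO.
.OO..OO..OO..OO.
.OO..OO..OO..OO.

Derivation:
Op 1 fold_right: fold axis v@8; visible region now rows[0,4) x cols[8,16) = 4x8
Op 2 fold_right: fold axis v@12; visible region now rows[0,4) x cols[12,16) = 4x4
Op 3 fold_up: fold axis h@2; visible region now rows[0,2) x cols[12,16) = 2x4
Op 4 fold_right: fold axis v@14; visible region now rows[0,2) x cols[14,16) = 2x2
Op 5 cut(0, 0): punch at orig (0,14); cuts so far [(0, 14)]; region rows[0,2) x cols[14,16) = 2x2
Op 6 cut(1, 0): punch at orig (1,14); cuts so far [(0, 14), (1, 14)]; region rows[0,2) x cols[14,16) = 2x2
Unfold 1 (reflect across v@14): 4 holes -> [(0, 13), (0, 14), (1, 13), (1, 14)]
Unfold 2 (reflect across h@2): 8 holes -> [(0, 13), (0, 14), (1, 13), (1, 14), (2, 13), (2, 14), (3, 13), (3, 14)]
Unfold 3 (reflect across v@12): 16 holes -> [(0, 9), (0, 10), (0, 13), (0, 14), (1, 9), (1, 10), (1, 13), (1, 14), (2, 9), (2, 10), (2, 13), (2, 14), (3, 9), (3, 10), (3, 13), (3, 14)]
Unfold 4 (reflect across v@8): 32 holes -> [(0, 1), (0, 2), (0, 5), (0, 6), (0, 9), (0, 10), (0, 13), (0, 14), (1, 1), (1, 2), (1, 5), (1, 6), (1, 9), (1, 10), (1, 13), (1, 14), (2, 1), (2, 2), (2, 5), (2, 6), (2, 9), (2, 10), (2, 13), (2, 14), (3, 1), (3, 2), (3, 5), (3, 6), (3, 9), (3, 10), (3, 13), (3, 14)]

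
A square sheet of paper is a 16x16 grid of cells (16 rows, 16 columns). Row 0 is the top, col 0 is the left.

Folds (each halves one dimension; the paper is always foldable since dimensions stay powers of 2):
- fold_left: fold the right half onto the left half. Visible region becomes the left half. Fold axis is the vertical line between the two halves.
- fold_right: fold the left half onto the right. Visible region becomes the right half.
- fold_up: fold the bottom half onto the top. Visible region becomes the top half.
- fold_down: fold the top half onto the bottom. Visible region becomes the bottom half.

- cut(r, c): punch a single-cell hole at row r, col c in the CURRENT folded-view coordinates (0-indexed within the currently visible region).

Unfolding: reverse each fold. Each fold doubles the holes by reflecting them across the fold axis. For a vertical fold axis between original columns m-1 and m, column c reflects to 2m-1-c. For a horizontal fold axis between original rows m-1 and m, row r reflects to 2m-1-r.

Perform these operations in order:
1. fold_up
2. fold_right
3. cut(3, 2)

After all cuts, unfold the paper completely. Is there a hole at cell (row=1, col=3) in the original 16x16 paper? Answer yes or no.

Op 1 fold_up: fold axis h@8; visible region now rows[0,8) x cols[0,16) = 8x16
Op 2 fold_right: fold axis v@8; visible region now rows[0,8) x cols[8,16) = 8x8
Op 3 cut(3, 2): punch at orig (3,10); cuts so far [(3, 10)]; region rows[0,8) x cols[8,16) = 8x8
Unfold 1 (reflect across v@8): 2 holes -> [(3, 5), (3, 10)]
Unfold 2 (reflect across h@8): 4 holes -> [(3, 5), (3, 10), (12, 5), (12, 10)]
Holes: [(3, 5), (3, 10), (12, 5), (12, 10)]

Answer: no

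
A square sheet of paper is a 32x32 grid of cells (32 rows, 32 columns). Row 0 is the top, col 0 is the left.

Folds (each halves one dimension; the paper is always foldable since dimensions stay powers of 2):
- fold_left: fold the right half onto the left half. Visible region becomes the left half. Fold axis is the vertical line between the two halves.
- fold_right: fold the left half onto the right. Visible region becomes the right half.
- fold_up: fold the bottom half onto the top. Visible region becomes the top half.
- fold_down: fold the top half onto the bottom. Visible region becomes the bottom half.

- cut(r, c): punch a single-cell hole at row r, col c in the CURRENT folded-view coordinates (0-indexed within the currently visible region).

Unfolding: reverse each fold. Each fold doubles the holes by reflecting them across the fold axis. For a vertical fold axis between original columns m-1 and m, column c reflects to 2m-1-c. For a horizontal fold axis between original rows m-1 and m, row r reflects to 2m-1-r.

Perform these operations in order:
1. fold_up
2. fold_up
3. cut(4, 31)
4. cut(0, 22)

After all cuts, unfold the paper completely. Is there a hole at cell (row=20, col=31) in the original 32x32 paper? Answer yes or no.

Answer: yes

Derivation:
Op 1 fold_up: fold axis h@16; visible region now rows[0,16) x cols[0,32) = 16x32
Op 2 fold_up: fold axis h@8; visible region now rows[0,8) x cols[0,32) = 8x32
Op 3 cut(4, 31): punch at orig (4,31); cuts so far [(4, 31)]; region rows[0,8) x cols[0,32) = 8x32
Op 4 cut(0, 22): punch at orig (0,22); cuts so far [(0, 22), (4, 31)]; region rows[0,8) x cols[0,32) = 8x32
Unfold 1 (reflect across h@8): 4 holes -> [(0, 22), (4, 31), (11, 31), (15, 22)]
Unfold 2 (reflect across h@16): 8 holes -> [(0, 22), (4, 31), (11, 31), (15, 22), (16, 22), (20, 31), (27, 31), (31, 22)]
Holes: [(0, 22), (4, 31), (11, 31), (15, 22), (16, 22), (20, 31), (27, 31), (31, 22)]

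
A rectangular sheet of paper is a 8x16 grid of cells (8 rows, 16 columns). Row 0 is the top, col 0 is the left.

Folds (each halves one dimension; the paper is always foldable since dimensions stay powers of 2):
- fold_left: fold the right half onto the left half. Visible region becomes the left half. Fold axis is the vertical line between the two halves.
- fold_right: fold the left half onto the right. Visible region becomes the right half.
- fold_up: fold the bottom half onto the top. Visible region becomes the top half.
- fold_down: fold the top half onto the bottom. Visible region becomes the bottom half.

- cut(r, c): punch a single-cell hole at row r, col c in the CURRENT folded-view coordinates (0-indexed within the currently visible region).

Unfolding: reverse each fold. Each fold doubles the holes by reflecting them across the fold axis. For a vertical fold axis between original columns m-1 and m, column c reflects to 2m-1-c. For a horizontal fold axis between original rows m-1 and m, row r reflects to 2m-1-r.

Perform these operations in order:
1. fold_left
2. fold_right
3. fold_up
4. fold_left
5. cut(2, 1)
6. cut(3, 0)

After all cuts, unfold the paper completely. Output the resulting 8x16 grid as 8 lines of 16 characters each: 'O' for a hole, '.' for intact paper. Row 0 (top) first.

Answer: ................
................
.OO..OO..OO..OO.
O..OO..OO..OO..O
O..OO..OO..OO..O
.OO..OO..OO..OO.
................
................

Derivation:
Op 1 fold_left: fold axis v@8; visible region now rows[0,8) x cols[0,8) = 8x8
Op 2 fold_right: fold axis v@4; visible region now rows[0,8) x cols[4,8) = 8x4
Op 3 fold_up: fold axis h@4; visible region now rows[0,4) x cols[4,8) = 4x4
Op 4 fold_left: fold axis v@6; visible region now rows[0,4) x cols[4,6) = 4x2
Op 5 cut(2, 1): punch at orig (2,5); cuts so far [(2, 5)]; region rows[0,4) x cols[4,6) = 4x2
Op 6 cut(3, 0): punch at orig (3,4); cuts so far [(2, 5), (3, 4)]; region rows[0,4) x cols[4,6) = 4x2
Unfold 1 (reflect across v@6): 4 holes -> [(2, 5), (2, 6), (3, 4), (3, 7)]
Unfold 2 (reflect across h@4): 8 holes -> [(2, 5), (2, 6), (3, 4), (3, 7), (4, 4), (4, 7), (5, 5), (5, 6)]
Unfold 3 (reflect across v@4): 16 holes -> [(2, 1), (2, 2), (2, 5), (2, 6), (3, 0), (3, 3), (3, 4), (3, 7), (4, 0), (4, 3), (4, 4), (4, 7), (5, 1), (5, 2), (5, 5), (5, 6)]
Unfold 4 (reflect across v@8): 32 holes -> [(2, 1), (2, 2), (2, 5), (2, 6), (2, 9), (2, 10), (2, 13), (2, 14), (3, 0), (3, 3), (3, 4), (3, 7), (3, 8), (3, 11), (3, 12), (3, 15), (4, 0), (4, 3), (4, 4), (4, 7), (4, 8), (4, 11), (4, 12), (4, 15), (5, 1), (5, 2), (5, 5), (5, 6), (5, 9), (5, 10), (5, 13), (5, 14)]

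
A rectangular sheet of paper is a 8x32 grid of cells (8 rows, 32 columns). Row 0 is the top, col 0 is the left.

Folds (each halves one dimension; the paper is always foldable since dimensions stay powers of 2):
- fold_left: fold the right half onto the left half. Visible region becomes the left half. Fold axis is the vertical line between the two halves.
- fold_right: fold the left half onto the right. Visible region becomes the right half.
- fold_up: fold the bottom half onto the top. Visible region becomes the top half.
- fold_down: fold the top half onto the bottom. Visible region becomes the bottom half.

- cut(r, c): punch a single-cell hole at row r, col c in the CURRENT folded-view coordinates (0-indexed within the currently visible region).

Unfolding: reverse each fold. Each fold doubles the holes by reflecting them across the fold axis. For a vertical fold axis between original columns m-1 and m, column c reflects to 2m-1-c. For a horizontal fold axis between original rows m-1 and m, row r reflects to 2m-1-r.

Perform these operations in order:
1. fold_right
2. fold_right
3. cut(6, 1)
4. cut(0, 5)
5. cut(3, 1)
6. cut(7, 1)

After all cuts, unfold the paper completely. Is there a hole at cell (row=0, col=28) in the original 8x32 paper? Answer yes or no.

Op 1 fold_right: fold axis v@16; visible region now rows[0,8) x cols[16,32) = 8x16
Op 2 fold_right: fold axis v@24; visible region now rows[0,8) x cols[24,32) = 8x8
Op 3 cut(6, 1): punch at orig (6,25); cuts so far [(6, 25)]; region rows[0,8) x cols[24,32) = 8x8
Op 4 cut(0, 5): punch at orig (0,29); cuts so far [(0, 29), (6, 25)]; region rows[0,8) x cols[24,32) = 8x8
Op 5 cut(3, 1): punch at orig (3,25); cuts so far [(0, 29), (3, 25), (6, 25)]; region rows[0,8) x cols[24,32) = 8x8
Op 6 cut(7, 1): punch at orig (7,25); cuts so far [(0, 29), (3, 25), (6, 25), (7, 25)]; region rows[0,8) x cols[24,32) = 8x8
Unfold 1 (reflect across v@24): 8 holes -> [(0, 18), (0, 29), (3, 22), (3, 25), (6, 22), (6, 25), (7, 22), (7, 25)]
Unfold 2 (reflect across v@16): 16 holes -> [(0, 2), (0, 13), (0, 18), (0, 29), (3, 6), (3, 9), (3, 22), (3, 25), (6, 6), (6, 9), (6, 22), (6, 25), (7, 6), (7, 9), (7, 22), (7, 25)]
Holes: [(0, 2), (0, 13), (0, 18), (0, 29), (3, 6), (3, 9), (3, 22), (3, 25), (6, 6), (6, 9), (6, 22), (6, 25), (7, 6), (7, 9), (7, 22), (7, 25)]

Answer: no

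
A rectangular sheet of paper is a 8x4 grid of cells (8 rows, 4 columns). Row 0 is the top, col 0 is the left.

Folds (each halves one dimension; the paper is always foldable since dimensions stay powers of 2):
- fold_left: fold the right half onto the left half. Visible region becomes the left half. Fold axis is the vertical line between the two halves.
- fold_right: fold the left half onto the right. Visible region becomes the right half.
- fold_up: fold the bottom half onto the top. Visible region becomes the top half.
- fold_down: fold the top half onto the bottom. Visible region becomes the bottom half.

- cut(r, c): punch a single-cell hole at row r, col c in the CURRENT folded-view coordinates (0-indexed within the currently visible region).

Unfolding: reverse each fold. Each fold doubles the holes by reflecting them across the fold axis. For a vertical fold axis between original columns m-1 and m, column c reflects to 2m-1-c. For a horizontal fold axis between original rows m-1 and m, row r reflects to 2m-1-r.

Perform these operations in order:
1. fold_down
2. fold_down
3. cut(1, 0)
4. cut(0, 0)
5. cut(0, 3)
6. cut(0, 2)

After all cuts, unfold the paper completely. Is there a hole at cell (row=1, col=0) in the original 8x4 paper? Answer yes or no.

Answer: yes

Derivation:
Op 1 fold_down: fold axis h@4; visible region now rows[4,8) x cols[0,4) = 4x4
Op 2 fold_down: fold axis h@6; visible region now rows[6,8) x cols[0,4) = 2x4
Op 3 cut(1, 0): punch at orig (7,0); cuts so far [(7, 0)]; region rows[6,8) x cols[0,4) = 2x4
Op 4 cut(0, 0): punch at orig (6,0); cuts so far [(6, 0), (7, 0)]; region rows[6,8) x cols[0,4) = 2x4
Op 5 cut(0, 3): punch at orig (6,3); cuts so far [(6, 0), (6, 3), (7, 0)]; region rows[6,8) x cols[0,4) = 2x4
Op 6 cut(0, 2): punch at orig (6,2); cuts so far [(6, 0), (6, 2), (6, 3), (7, 0)]; region rows[6,8) x cols[0,4) = 2x4
Unfold 1 (reflect across h@6): 8 holes -> [(4, 0), (5, 0), (5, 2), (5, 3), (6, 0), (6, 2), (6, 3), (7, 0)]
Unfold 2 (reflect across h@4): 16 holes -> [(0, 0), (1, 0), (1, 2), (1, 3), (2, 0), (2, 2), (2, 3), (3, 0), (4, 0), (5, 0), (5, 2), (5, 3), (6, 0), (6, 2), (6, 3), (7, 0)]
Holes: [(0, 0), (1, 0), (1, 2), (1, 3), (2, 0), (2, 2), (2, 3), (3, 0), (4, 0), (5, 0), (5, 2), (5, 3), (6, 0), (6, 2), (6, 3), (7, 0)]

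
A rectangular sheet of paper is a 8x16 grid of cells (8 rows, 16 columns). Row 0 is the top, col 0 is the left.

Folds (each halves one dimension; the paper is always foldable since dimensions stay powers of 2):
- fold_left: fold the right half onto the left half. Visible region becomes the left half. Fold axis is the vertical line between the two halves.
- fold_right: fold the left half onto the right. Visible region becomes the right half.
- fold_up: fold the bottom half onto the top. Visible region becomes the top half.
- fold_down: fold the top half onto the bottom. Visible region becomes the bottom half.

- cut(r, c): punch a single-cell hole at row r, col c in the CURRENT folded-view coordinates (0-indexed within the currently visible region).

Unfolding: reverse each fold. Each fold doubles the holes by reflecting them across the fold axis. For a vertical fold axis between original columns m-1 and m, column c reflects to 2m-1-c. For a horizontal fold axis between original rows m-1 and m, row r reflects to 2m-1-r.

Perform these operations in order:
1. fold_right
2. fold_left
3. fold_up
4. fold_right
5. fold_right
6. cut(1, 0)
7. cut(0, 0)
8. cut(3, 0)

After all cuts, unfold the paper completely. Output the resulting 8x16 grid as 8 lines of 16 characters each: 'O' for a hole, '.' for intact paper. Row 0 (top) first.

Op 1 fold_right: fold axis v@8; visible region now rows[0,8) x cols[8,16) = 8x8
Op 2 fold_left: fold axis v@12; visible region now rows[0,8) x cols[8,12) = 8x4
Op 3 fold_up: fold axis h@4; visible region now rows[0,4) x cols[8,12) = 4x4
Op 4 fold_right: fold axis v@10; visible region now rows[0,4) x cols[10,12) = 4x2
Op 5 fold_right: fold axis v@11; visible region now rows[0,4) x cols[11,12) = 4x1
Op 6 cut(1, 0): punch at orig (1,11); cuts so far [(1, 11)]; region rows[0,4) x cols[11,12) = 4x1
Op 7 cut(0, 0): punch at orig (0,11); cuts so far [(0, 11), (1, 11)]; region rows[0,4) x cols[11,12) = 4x1
Op 8 cut(3, 0): punch at orig (3,11); cuts so far [(0, 11), (1, 11), (3, 11)]; region rows[0,4) x cols[11,12) = 4x1
Unfold 1 (reflect across v@11): 6 holes -> [(0, 10), (0, 11), (1, 10), (1, 11), (3, 10), (3, 11)]
Unfold 2 (reflect across v@10): 12 holes -> [(0, 8), (0, 9), (0, 10), (0, 11), (1, 8), (1, 9), (1, 10), (1, 11), (3, 8), (3, 9), (3, 10), (3, 11)]
Unfold 3 (reflect across h@4): 24 holes -> [(0, 8), (0, 9), (0, 10), (0, 11), (1, 8), (1, 9), (1, 10), (1, 11), (3, 8), (3, 9), (3, 10), (3, 11), (4, 8), (4, 9), (4, 10), (4, 11), (6, 8), (6, 9), (6, 10), (6, 11), (7, 8), (7, 9), (7, 10), (7, 11)]
Unfold 4 (reflect across v@12): 48 holes -> [(0, 8), (0, 9), (0, 10), (0, 11), (0, 12), (0, 13), (0, 14), (0, 15), (1, 8), (1, 9), (1, 10), (1, 11), (1, 12), (1, 13), (1, 14), (1, 15), (3, 8), (3, 9), (3, 10), (3, 11), (3, 12), (3, 13), (3, 14), (3, 15), (4, 8), (4, 9), (4, 10), (4, 11), (4, 12), (4, 13), (4, 14), (4, 15), (6, 8), (6, 9), (6, 10), (6, 11), (6, 12), (6, 13), (6, 14), (6, 15), (7, 8), (7, 9), (7, 10), (7, 11), (7, 12), (7, 13), (7, 14), (7, 15)]
Unfold 5 (reflect across v@8): 96 holes -> [(0, 0), (0, 1), (0, 2), (0, 3), (0, 4), (0, 5), (0, 6), (0, 7), (0, 8), (0, 9), (0, 10), (0, 11), (0, 12), (0, 13), (0, 14), (0, 15), (1, 0), (1, 1), (1, 2), (1, 3), (1, 4), (1, 5), (1, 6), (1, 7), (1, 8), (1, 9), (1, 10), (1, 11), (1, 12), (1, 13), (1, 14), (1, 15), (3, 0), (3, 1), (3, 2), (3, 3), (3, 4), (3, 5), (3, 6), (3, 7), (3, 8), (3, 9), (3, 10), (3, 11), (3, 12), (3, 13), (3, 14), (3, 15), (4, 0), (4, 1), (4, 2), (4, 3), (4, 4), (4, 5), (4, 6), (4, 7), (4, 8), (4, 9), (4, 10), (4, 11), (4, 12), (4, 13), (4, 14), (4, 15), (6, 0), (6, 1), (6, 2), (6, 3), (6, 4), (6, 5), (6, 6), (6, 7), (6, 8), (6, 9), (6, 10), (6, 11), (6, 12), (6, 13), (6, 14), (6, 15), (7, 0), (7, 1), (7, 2), (7, 3), (7, 4), (7, 5), (7, 6), (7, 7), (7, 8), (7, 9), (7, 10), (7, 11), (7, 12), (7, 13), (7, 14), (7, 15)]

Answer: OOOOOOOOOOOOOOOO
OOOOOOOOOOOOOOOO
................
OOOOOOOOOOOOOOOO
OOOOOOOOOOOOOOOO
................
OOOOOOOOOOOOOOOO
OOOOOOOOOOOOOOOO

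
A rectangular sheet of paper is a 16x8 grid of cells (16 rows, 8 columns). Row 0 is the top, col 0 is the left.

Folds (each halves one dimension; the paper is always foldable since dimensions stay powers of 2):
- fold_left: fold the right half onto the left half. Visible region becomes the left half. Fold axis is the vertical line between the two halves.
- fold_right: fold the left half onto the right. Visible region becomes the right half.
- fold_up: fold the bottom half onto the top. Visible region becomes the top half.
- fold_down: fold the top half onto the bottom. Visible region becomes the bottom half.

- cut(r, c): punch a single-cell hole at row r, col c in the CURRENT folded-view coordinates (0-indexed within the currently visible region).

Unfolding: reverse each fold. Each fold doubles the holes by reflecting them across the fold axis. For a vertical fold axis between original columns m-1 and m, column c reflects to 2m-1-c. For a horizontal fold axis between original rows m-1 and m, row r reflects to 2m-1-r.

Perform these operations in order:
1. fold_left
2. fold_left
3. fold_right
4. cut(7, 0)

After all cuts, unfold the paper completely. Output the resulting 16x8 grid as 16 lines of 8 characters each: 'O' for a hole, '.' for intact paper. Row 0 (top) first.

Op 1 fold_left: fold axis v@4; visible region now rows[0,16) x cols[0,4) = 16x4
Op 2 fold_left: fold axis v@2; visible region now rows[0,16) x cols[0,2) = 16x2
Op 3 fold_right: fold axis v@1; visible region now rows[0,16) x cols[1,2) = 16x1
Op 4 cut(7, 0): punch at orig (7,1); cuts so far [(7, 1)]; region rows[0,16) x cols[1,2) = 16x1
Unfold 1 (reflect across v@1): 2 holes -> [(7, 0), (7, 1)]
Unfold 2 (reflect across v@2): 4 holes -> [(7, 0), (7, 1), (7, 2), (7, 3)]
Unfold 3 (reflect across v@4): 8 holes -> [(7, 0), (7, 1), (7, 2), (7, 3), (7, 4), (7, 5), (7, 6), (7, 7)]

Answer: ........
........
........
........
........
........
........
OOOOOOOO
........
........
........
........
........
........
........
........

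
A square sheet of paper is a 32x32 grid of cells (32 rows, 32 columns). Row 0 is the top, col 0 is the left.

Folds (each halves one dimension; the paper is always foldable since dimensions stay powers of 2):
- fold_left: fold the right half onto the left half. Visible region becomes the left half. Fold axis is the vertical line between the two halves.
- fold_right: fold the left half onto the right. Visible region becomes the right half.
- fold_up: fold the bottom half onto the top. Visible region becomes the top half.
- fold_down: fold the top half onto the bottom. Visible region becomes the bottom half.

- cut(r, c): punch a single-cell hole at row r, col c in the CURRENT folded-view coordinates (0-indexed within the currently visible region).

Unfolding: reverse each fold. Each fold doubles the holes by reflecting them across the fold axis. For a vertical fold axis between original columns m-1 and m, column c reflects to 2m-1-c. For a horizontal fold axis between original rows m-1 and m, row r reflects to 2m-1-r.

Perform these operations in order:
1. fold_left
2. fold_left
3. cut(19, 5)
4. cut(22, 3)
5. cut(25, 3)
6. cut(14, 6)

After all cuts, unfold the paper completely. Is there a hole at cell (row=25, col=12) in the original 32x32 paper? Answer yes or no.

Answer: yes

Derivation:
Op 1 fold_left: fold axis v@16; visible region now rows[0,32) x cols[0,16) = 32x16
Op 2 fold_left: fold axis v@8; visible region now rows[0,32) x cols[0,8) = 32x8
Op 3 cut(19, 5): punch at orig (19,5); cuts so far [(19, 5)]; region rows[0,32) x cols[0,8) = 32x8
Op 4 cut(22, 3): punch at orig (22,3); cuts so far [(19, 5), (22, 3)]; region rows[0,32) x cols[0,8) = 32x8
Op 5 cut(25, 3): punch at orig (25,3); cuts so far [(19, 5), (22, 3), (25, 3)]; region rows[0,32) x cols[0,8) = 32x8
Op 6 cut(14, 6): punch at orig (14,6); cuts so far [(14, 6), (19, 5), (22, 3), (25, 3)]; region rows[0,32) x cols[0,8) = 32x8
Unfold 1 (reflect across v@8): 8 holes -> [(14, 6), (14, 9), (19, 5), (19, 10), (22, 3), (22, 12), (25, 3), (25, 12)]
Unfold 2 (reflect across v@16): 16 holes -> [(14, 6), (14, 9), (14, 22), (14, 25), (19, 5), (19, 10), (19, 21), (19, 26), (22, 3), (22, 12), (22, 19), (22, 28), (25, 3), (25, 12), (25, 19), (25, 28)]
Holes: [(14, 6), (14, 9), (14, 22), (14, 25), (19, 5), (19, 10), (19, 21), (19, 26), (22, 3), (22, 12), (22, 19), (22, 28), (25, 3), (25, 12), (25, 19), (25, 28)]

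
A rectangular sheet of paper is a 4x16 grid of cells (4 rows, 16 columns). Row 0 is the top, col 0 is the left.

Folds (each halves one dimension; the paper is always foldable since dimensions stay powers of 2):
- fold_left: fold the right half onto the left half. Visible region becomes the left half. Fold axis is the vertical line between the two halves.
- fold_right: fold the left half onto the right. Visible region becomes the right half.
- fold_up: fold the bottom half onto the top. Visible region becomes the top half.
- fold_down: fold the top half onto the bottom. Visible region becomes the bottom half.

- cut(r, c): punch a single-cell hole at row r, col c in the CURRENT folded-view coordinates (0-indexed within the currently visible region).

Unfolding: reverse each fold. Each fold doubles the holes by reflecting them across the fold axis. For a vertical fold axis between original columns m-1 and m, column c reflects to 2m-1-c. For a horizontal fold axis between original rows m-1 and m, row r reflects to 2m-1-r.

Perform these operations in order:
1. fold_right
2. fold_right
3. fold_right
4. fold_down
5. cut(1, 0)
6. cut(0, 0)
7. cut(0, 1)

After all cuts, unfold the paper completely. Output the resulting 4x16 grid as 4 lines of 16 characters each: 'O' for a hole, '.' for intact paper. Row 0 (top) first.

Answer: .OO..OO..OO..OO.
OOOOOOOOOOOOOOOO
OOOOOOOOOOOOOOOO
.OO..OO..OO..OO.

Derivation:
Op 1 fold_right: fold axis v@8; visible region now rows[0,4) x cols[8,16) = 4x8
Op 2 fold_right: fold axis v@12; visible region now rows[0,4) x cols[12,16) = 4x4
Op 3 fold_right: fold axis v@14; visible region now rows[0,4) x cols[14,16) = 4x2
Op 4 fold_down: fold axis h@2; visible region now rows[2,4) x cols[14,16) = 2x2
Op 5 cut(1, 0): punch at orig (3,14); cuts so far [(3, 14)]; region rows[2,4) x cols[14,16) = 2x2
Op 6 cut(0, 0): punch at orig (2,14); cuts so far [(2, 14), (3, 14)]; region rows[2,4) x cols[14,16) = 2x2
Op 7 cut(0, 1): punch at orig (2,15); cuts so far [(2, 14), (2, 15), (3, 14)]; region rows[2,4) x cols[14,16) = 2x2
Unfold 1 (reflect across h@2): 6 holes -> [(0, 14), (1, 14), (1, 15), (2, 14), (2, 15), (3, 14)]
Unfold 2 (reflect across v@14): 12 holes -> [(0, 13), (0, 14), (1, 12), (1, 13), (1, 14), (1, 15), (2, 12), (2, 13), (2, 14), (2, 15), (3, 13), (3, 14)]
Unfold 3 (reflect across v@12): 24 holes -> [(0, 9), (0, 10), (0, 13), (0, 14), (1, 8), (1, 9), (1, 10), (1, 11), (1, 12), (1, 13), (1, 14), (1, 15), (2, 8), (2, 9), (2, 10), (2, 11), (2, 12), (2, 13), (2, 14), (2, 15), (3, 9), (3, 10), (3, 13), (3, 14)]
Unfold 4 (reflect across v@8): 48 holes -> [(0, 1), (0, 2), (0, 5), (0, 6), (0, 9), (0, 10), (0, 13), (0, 14), (1, 0), (1, 1), (1, 2), (1, 3), (1, 4), (1, 5), (1, 6), (1, 7), (1, 8), (1, 9), (1, 10), (1, 11), (1, 12), (1, 13), (1, 14), (1, 15), (2, 0), (2, 1), (2, 2), (2, 3), (2, 4), (2, 5), (2, 6), (2, 7), (2, 8), (2, 9), (2, 10), (2, 11), (2, 12), (2, 13), (2, 14), (2, 15), (3, 1), (3, 2), (3, 5), (3, 6), (3, 9), (3, 10), (3, 13), (3, 14)]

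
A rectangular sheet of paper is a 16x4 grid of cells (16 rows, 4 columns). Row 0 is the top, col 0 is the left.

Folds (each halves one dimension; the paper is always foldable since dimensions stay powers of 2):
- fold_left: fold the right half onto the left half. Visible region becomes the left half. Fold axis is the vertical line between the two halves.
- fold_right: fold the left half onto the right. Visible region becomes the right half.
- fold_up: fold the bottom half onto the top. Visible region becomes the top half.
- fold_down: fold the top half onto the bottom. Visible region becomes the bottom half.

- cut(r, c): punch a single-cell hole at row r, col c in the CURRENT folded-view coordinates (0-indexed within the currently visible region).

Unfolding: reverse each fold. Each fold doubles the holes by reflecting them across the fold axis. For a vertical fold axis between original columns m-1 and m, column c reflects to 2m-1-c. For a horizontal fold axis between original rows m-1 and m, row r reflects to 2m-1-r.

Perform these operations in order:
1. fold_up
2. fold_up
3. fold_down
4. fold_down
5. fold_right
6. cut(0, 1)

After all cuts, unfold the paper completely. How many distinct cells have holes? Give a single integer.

Answer: 32

Derivation:
Op 1 fold_up: fold axis h@8; visible region now rows[0,8) x cols[0,4) = 8x4
Op 2 fold_up: fold axis h@4; visible region now rows[0,4) x cols[0,4) = 4x4
Op 3 fold_down: fold axis h@2; visible region now rows[2,4) x cols[0,4) = 2x4
Op 4 fold_down: fold axis h@3; visible region now rows[3,4) x cols[0,4) = 1x4
Op 5 fold_right: fold axis v@2; visible region now rows[3,4) x cols[2,4) = 1x2
Op 6 cut(0, 1): punch at orig (3,3); cuts so far [(3, 3)]; region rows[3,4) x cols[2,4) = 1x2
Unfold 1 (reflect across v@2): 2 holes -> [(3, 0), (3, 3)]
Unfold 2 (reflect across h@3): 4 holes -> [(2, 0), (2, 3), (3, 0), (3, 3)]
Unfold 3 (reflect across h@2): 8 holes -> [(0, 0), (0, 3), (1, 0), (1, 3), (2, 0), (2, 3), (3, 0), (3, 3)]
Unfold 4 (reflect across h@4): 16 holes -> [(0, 0), (0, 3), (1, 0), (1, 3), (2, 0), (2, 3), (3, 0), (3, 3), (4, 0), (4, 3), (5, 0), (5, 3), (6, 0), (6, 3), (7, 0), (7, 3)]
Unfold 5 (reflect across h@8): 32 holes -> [(0, 0), (0, 3), (1, 0), (1, 3), (2, 0), (2, 3), (3, 0), (3, 3), (4, 0), (4, 3), (5, 0), (5, 3), (6, 0), (6, 3), (7, 0), (7, 3), (8, 0), (8, 3), (9, 0), (9, 3), (10, 0), (10, 3), (11, 0), (11, 3), (12, 0), (12, 3), (13, 0), (13, 3), (14, 0), (14, 3), (15, 0), (15, 3)]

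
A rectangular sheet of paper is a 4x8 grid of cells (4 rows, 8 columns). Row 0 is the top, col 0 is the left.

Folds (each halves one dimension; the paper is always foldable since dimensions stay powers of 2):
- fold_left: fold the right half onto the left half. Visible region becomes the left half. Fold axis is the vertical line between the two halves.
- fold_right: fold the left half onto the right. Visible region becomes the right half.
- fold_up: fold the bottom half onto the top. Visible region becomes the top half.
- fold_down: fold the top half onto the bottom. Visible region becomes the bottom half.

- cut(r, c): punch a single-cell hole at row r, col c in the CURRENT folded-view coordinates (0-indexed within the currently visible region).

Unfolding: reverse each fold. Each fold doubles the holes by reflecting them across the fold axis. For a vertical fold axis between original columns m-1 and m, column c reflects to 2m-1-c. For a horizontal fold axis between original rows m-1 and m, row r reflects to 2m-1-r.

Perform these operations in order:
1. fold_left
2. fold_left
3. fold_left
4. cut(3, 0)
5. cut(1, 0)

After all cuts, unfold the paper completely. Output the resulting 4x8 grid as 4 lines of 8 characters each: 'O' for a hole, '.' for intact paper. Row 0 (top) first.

Op 1 fold_left: fold axis v@4; visible region now rows[0,4) x cols[0,4) = 4x4
Op 2 fold_left: fold axis v@2; visible region now rows[0,4) x cols[0,2) = 4x2
Op 3 fold_left: fold axis v@1; visible region now rows[0,4) x cols[0,1) = 4x1
Op 4 cut(3, 0): punch at orig (3,0); cuts so far [(3, 0)]; region rows[0,4) x cols[0,1) = 4x1
Op 5 cut(1, 0): punch at orig (1,0); cuts so far [(1, 0), (3, 0)]; region rows[0,4) x cols[0,1) = 4x1
Unfold 1 (reflect across v@1): 4 holes -> [(1, 0), (1, 1), (3, 0), (3, 1)]
Unfold 2 (reflect across v@2): 8 holes -> [(1, 0), (1, 1), (1, 2), (1, 3), (3, 0), (3, 1), (3, 2), (3, 3)]
Unfold 3 (reflect across v@4): 16 holes -> [(1, 0), (1, 1), (1, 2), (1, 3), (1, 4), (1, 5), (1, 6), (1, 7), (3, 0), (3, 1), (3, 2), (3, 3), (3, 4), (3, 5), (3, 6), (3, 7)]

Answer: ........
OOOOOOOO
........
OOOOOOOO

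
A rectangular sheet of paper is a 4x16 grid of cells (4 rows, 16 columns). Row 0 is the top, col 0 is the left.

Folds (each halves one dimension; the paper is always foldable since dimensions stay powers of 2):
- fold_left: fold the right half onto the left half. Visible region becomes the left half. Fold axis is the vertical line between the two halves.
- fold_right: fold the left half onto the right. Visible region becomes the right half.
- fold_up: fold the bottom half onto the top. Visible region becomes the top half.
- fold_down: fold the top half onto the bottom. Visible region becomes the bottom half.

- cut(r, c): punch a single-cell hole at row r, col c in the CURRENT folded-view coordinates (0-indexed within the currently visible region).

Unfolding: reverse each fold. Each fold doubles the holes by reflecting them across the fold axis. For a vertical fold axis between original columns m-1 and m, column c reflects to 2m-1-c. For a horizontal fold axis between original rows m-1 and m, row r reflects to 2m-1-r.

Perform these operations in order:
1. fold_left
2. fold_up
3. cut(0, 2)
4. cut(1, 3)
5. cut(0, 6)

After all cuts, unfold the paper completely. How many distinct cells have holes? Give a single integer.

Op 1 fold_left: fold axis v@8; visible region now rows[0,4) x cols[0,8) = 4x8
Op 2 fold_up: fold axis h@2; visible region now rows[0,2) x cols[0,8) = 2x8
Op 3 cut(0, 2): punch at orig (0,2); cuts so far [(0, 2)]; region rows[0,2) x cols[0,8) = 2x8
Op 4 cut(1, 3): punch at orig (1,3); cuts so far [(0, 2), (1, 3)]; region rows[0,2) x cols[0,8) = 2x8
Op 5 cut(0, 6): punch at orig (0,6); cuts so far [(0, 2), (0, 6), (1, 3)]; region rows[0,2) x cols[0,8) = 2x8
Unfold 1 (reflect across h@2): 6 holes -> [(0, 2), (0, 6), (1, 3), (2, 3), (3, 2), (3, 6)]
Unfold 2 (reflect across v@8): 12 holes -> [(0, 2), (0, 6), (0, 9), (0, 13), (1, 3), (1, 12), (2, 3), (2, 12), (3, 2), (3, 6), (3, 9), (3, 13)]

Answer: 12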